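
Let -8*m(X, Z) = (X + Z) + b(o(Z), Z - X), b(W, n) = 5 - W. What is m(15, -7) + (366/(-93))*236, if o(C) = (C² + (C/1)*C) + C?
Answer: -113959/124 ≈ -919.02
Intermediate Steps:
o(C) = C + 2*C² (o(C) = (C² + (C*1)*C) + C = (C² + C*C) + C = (C² + C²) + C = 2*C² + C = C + 2*C²)
m(X, Z) = -5/8 - X/8 - Z/8 + Z*(1 + 2*Z)/8 (m(X, Z) = -((X + Z) + (5 - Z*(1 + 2*Z)))/8 = -(5 + X + Z - Z*(1 + 2*Z))/8 = -5/8 - X/8 - Z/8 + Z*(1 + 2*Z)/8)
m(15, -7) + (366/(-93))*236 = (-5/8 - ⅛*15 + (¼)*(-7)²) + (366/(-93))*236 = (-5/8 - 15/8 + (¼)*49) + (366*(-1/93))*236 = (-5/8 - 15/8 + 49/4) - 122/31*236 = 39/4 - 28792/31 = -113959/124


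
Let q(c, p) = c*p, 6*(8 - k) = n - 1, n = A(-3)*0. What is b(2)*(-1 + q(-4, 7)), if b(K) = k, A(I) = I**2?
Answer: -1421/6 ≈ -236.83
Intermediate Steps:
n = 0 (n = (-3)**2*0 = 9*0 = 0)
k = 49/6 (k = 8 - (0 - 1)/6 = 8 - 1/6*(-1) = 8 + 1/6 = 49/6 ≈ 8.1667)
b(K) = 49/6
b(2)*(-1 + q(-4, 7)) = 49*(-1 - 4*7)/6 = 49*(-1 - 28)/6 = (49/6)*(-29) = -1421/6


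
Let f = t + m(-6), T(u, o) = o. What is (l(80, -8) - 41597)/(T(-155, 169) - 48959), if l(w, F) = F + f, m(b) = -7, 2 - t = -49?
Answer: 41561/48790 ≈ 0.85183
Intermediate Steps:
t = 51 (t = 2 - 1*(-49) = 2 + 49 = 51)
f = 44 (f = 51 - 7 = 44)
l(w, F) = 44 + F (l(w, F) = F + 44 = 44 + F)
(l(80, -8) - 41597)/(T(-155, 169) - 48959) = ((44 - 8) - 41597)/(169 - 48959) = (36 - 41597)/(-48790) = -41561*(-1/48790) = 41561/48790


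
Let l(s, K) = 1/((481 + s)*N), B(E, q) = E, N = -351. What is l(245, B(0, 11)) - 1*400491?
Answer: -102055519567/254826 ≈ -4.0049e+5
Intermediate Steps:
l(s, K) = -1/(351*(481 + s)) (l(s, K) = 1/((481 + s)*(-351)) = -1/351/(481 + s) = -1/(351*(481 + s)))
l(245, B(0, 11)) - 1*400491 = -1/(168831 + 351*245) - 1*400491 = -1/(168831 + 85995) - 400491 = -1/254826 - 400491 = -102055519567/254826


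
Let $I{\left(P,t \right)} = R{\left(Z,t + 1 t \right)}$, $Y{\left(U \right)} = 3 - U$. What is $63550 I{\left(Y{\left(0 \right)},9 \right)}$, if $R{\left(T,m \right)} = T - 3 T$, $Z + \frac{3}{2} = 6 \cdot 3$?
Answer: $-2097150$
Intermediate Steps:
$Z = \frac{33}{2}$ ($Z = - \frac{3}{2} + 6 \cdot 3 = - \frac{3}{2} + 18 = \frac{33}{2} \approx 16.5$)
$R{\left(T,m \right)} = - 2 T$ ($R{\left(T,m \right)} = T - 3 T = - 2 T$)
$I{\left(P,t \right)} = -33$ ($I{\left(P,t \right)} = \left(-2\right) \frac{33}{2} = -33$)
$63550 I{\left(Y{\left(0 \right)},9 \right)} = 63550 \left(-33\right) = -2097150$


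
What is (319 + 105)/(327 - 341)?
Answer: -212/7 ≈ -30.286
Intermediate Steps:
(319 + 105)/(327 - 341) = 424/(-14) = 424*(-1/14) = -212/7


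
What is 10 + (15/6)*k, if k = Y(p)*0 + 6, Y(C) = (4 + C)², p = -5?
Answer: 25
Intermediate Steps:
k = 6 (k = (4 - 5)²*0 + 6 = (-1)²*0 + 6 = 1*0 + 6 = 0 + 6 = 6)
10 + (15/6)*k = 10 + (15/6)*6 = 10 + (15*(⅙))*6 = 10 + (5/2)*6 = 10 + 15 = 25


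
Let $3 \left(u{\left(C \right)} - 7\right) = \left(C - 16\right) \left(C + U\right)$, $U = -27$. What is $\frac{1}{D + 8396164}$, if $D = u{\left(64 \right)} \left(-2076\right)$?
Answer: $\frac{1}{7152640} \approx 1.3981 \cdot 10^{-7}$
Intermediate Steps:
$u{\left(C \right)} = 7 + \frac{\left(-27 + C\right) \left(-16 + C\right)}{3}$ ($u{\left(C \right)} = 7 + \frac{\left(C - 16\right) \left(C - 27\right)}{3} = 7 + \frac{\left(-16 + C\right) \left(-27 + C\right)}{3} = 7 + \frac{\left(-27 + C\right) \left(-16 + C\right)}{3}$)
$D = -1243524$ ($D = \left(151 - \frac{2752}{3} + \frac{64^{2}}{3}\right) \left(-2076\right) = \left(151 - \frac{2752}{3} + \frac{1}{3} \cdot 4096\right) \left(-2076\right) = \left(151 - \frac{2752}{3} + \frac{4096}{3}\right) \left(-2076\right) = 599 \left(-2076\right) = -1243524$)
$\frac{1}{D + 8396164} = \frac{1}{-1243524 + 8396164} = \frac{1}{7152640}$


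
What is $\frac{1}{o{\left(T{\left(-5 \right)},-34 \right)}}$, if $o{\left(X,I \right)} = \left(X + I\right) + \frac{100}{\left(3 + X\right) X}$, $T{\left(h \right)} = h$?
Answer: $- \frac{1}{29} \approx -0.034483$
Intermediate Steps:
$o{\left(X,I \right)} = I + X + \frac{100}{X \left(3 + X\right)}$ ($o{\left(X,I \right)} = \left(I + X\right) + \frac{100}{X \left(3 + X\right)} = I + X + \frac{100}{X \left(3 + X\right)}$)
$\frac{1}{o{\left(T{\left(-5 \right)},-34 \right)}} = \frac{1}{\frac{1}{-5} \frac{1}{3 - 5} \left(100 + \left(-5\right)^{3} + 3 \left(-5\right)^{2} - 34 \left(-5\right)^{2} + 3 \left(-34\right) \left(-5\right)\right)} = \frac{1}{\left(- \frac{1}{5}\right) \frac{1}{-2} \left(100 - 125 + 3 \cdot 25 - 850 + 510\right)} = \frac{1}{\left(- \frac{1}{5}\right) \left(- \frac{1}{2}\right) \left(100 - 125 + 75 - 850 + 510\right)} = \frac{1}{\left(- \frac{1}{5}\right) \left(- \frac{1}{2}\right) \left(-290\right)} = \frac{1}{-29} = - \frac{1}{29}$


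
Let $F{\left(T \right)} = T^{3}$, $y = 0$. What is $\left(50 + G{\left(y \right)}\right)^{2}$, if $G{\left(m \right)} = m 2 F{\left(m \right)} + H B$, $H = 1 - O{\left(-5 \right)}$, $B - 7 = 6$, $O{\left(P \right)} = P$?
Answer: $16384$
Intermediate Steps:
$B = 13$ ($B = 7 + 6 = 13$)
$H = 6$ ($H = 1 - -5 = 1 + 5 = 6$)
$G{\left(m \right)} = 78 + 2 m^{4}$ ($G{\left(m \right)} = m 2 m^{3} + 6 \cdot 13 = 2 m m^{3} + 78 = 2 m^{4} + 78 = 78 + 2 m^{4}$)
$\left(50 + G{\left(y \right)}\right)^{2} = \left(50 + \left(78 + 2 \cdot 0^{4}\right)\right)^{2} = \left(50 + \left(78 + 2 \cdot 0\right)\right)^{2} = \left(50 + \left(78 + 0\right)\right)^{2} = \left(50 + 78\right)^{2} = 128^{2} = 16384$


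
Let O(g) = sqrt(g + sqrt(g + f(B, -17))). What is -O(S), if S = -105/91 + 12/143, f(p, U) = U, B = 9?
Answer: -sqrt(-21879 + 286*I*sqrt(92378))/143 ≈ -1.2872 - 1.6513*I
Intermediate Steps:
S = -153/143 (S = -105*1/91 + 12*(1/143) = -15/13 + 12/143 = -153/143 ≈ -1.0699)
O(g) = sqrt(g + sqrt(-17 + g)) (O(g) = sqrt(g + sqrt(g - 17)) = sqrt(g + sqrt(-17 + g)))
-O(S) = -sqrt(-153/143 + sqrt(-17 - 153/143)) = -sqrt(-153/143 + sqrt(-2584/143)) = -sqrt(-153/143 + 2*I*sqrt(92378)/143)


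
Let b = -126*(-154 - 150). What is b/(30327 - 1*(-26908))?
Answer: 38304/57235 ≈ 0.66924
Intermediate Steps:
b = 38304 (b = -126*(-304) = 38304)
b/(30327 - 1*(-26908)) = 38304/(30327 - 1*(-26908)) = 38304/(30327 + 26908) = 38304/57235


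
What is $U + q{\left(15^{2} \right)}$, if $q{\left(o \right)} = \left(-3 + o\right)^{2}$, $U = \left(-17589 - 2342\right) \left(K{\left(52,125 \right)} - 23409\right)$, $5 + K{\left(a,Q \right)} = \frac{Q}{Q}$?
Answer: $466693787$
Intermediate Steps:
$K{\left(a,Q \right)} = -4$ ($K{\left(a,Q \right)} = -5 + \frac{Q}{Q} = -5 + 1 = -4$)
$U = 466644503$ ($U = \left(-17589 - 2342\right) \left(-4 - 23409\right) = \left(-19931\right) \left(-23413\right) = 466644503$)
$U + q{\left(15^{2} \right)} = 466644503 + \left(-3 + 15^{2}\right)^{2} = 466644503 + \left(-3 + 225\right)^{2} = 466644503 + 222^{2} = 466644503 + 49284 = 466693787$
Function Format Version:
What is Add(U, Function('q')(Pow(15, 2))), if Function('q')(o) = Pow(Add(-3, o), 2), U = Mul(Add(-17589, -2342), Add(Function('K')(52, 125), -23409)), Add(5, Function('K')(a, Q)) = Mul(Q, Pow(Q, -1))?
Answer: 466693787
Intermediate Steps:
Function('K')(a, Q) = -4 (Function('K')(a, Q) = Add(-5, Mul(Q, Pow(Q, -1))) = Add(-5, 1) = -4)
U = 466644503 (U = Mul(Add(-17589, -2342), Add(-4, -23409)) = Mul(-19931, -23413) = 466644503)
Add(U, Function('q')(Pow(15, 2))) = Add(466644503, Pow(Add(-3, Pow(15, 2)), 2)) = Add(466644503, Pow(Add(-3, 225), 2)) = Add(466644503, Pow(222, 2)) = Add(466644503, 49284) = 466693787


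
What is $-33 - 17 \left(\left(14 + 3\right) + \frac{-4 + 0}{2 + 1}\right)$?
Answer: $- \frac{898}{3} \approx -299.33$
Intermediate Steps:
$-33 - 17 \left(\left(14 + 3\right) + \frac{-4 + 0}{2 + 1}\right) = -33 - 17 \left(17 - \frac{4}{3}\right) = -33 - \frac{799}{3} = - \frac{898}{3}$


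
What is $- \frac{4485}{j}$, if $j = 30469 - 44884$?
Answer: $\frac{299}{961} \approx 0.31113$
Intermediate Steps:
$j = -14415$
$- \frac{4485}{j} = - \frac{4485}{-14415} = \left(-4485\right) \left(- \frac{1}{14415}\right) = \frac{299}{961}$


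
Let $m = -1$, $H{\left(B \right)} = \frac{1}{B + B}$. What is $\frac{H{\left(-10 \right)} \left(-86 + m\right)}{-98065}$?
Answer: $- \frac{87}{1961300} \approx -4.4358 \cdot 10^{-5}$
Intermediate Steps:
$H{\left(B \right)} = \frac{1}{2 B}$
$\frac{H{\left(-10 \right)} \left(-86 + m\right)}{-98065} = \frac{\frac{1}{2 \left(-10\right)} \left(-86 - 1\right)}{-98065} = \frac{1}{2} \left(- \frac{1}{10}\right) \left(-87\right) \left(- \frac{1}{98065}\right) = \left(- \frac{1}{20}\right) \left(-87\right) \left(- \frac{1}{98065}\right) = \frac{87}{20} \left(- \frac{1}{98065}\right) = - \frac{87}{1961300}$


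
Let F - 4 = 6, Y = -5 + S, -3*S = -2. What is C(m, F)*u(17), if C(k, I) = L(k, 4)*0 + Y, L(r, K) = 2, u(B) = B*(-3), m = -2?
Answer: 221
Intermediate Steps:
S = ⅔ (S = -⅓*(-2) = ⅔ ≈ 0.66667)
Y = -13/3 (Y = -5 + ⅔ = -13/3 ≈ -4.3333)
u(B) = -3*B
F = 10 (F = 4 + 6 = 10)
C(k, I) = -13/3 (C(k, I) = 2*0 - 13/3 = 0 - 13/3 = -13/3)
C(m, F)*u(17) = -(-13)*17 = -13/3*(-51) = 221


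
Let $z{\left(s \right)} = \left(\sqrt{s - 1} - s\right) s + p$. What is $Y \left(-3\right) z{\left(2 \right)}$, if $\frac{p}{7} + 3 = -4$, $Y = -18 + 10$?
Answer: $-1224$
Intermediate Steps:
$Y = -8$
$p = -49$ ($p = -21 + 7 \left(-4\right) = -21 - 28 = -49$)
$z{\left(s \right)} = -49 + s \left(\sqrt{-1 + s} - s\right)$ ($z{\left(s \right)} = \left(\sqrt{s - 1} - s\right) s - 49 = \left(\sqrt{-1 + s} - s\right) s - 49 = s \left(\sqrt{-1 + s} - s\right) - 49 = -49 + s \left(\sqrt{-1 + s} - s\right)$)
$Y \left(-3\right) z{\left(2 \right)} = \left(-8\right) \left(-3\right) \left(-49 - 2^{2} + 2 \sqrt{-1 + 2}\right) = 24 \left(-49 - 4 + 2 \sqrt{1}\right) = 24 \left(-49 - 4 + 2 \cdot 1\right) = 24 \left(-49 - 4 + 2\right) = 24 \left(-51\right) = -1224$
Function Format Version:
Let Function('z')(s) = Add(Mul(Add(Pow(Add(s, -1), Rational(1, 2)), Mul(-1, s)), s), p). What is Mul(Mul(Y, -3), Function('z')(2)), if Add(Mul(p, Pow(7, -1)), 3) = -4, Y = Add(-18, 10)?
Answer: -1224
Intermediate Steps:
Y = -8
p = -49 (p = Add(-21, Mul(7, -4)) = Add(-21, -28) = -49)
Function('z')(s) = Add(-49, Mul(s, Add(Pow(Add(-1, s), Rational(1, 2)), Mul(-1, s)))) (Function('z')(s) = Add(Mul(Add(Pow(Add(s, -1), Rational(1, 2)), Mul(-1, s)), s), -49) = Add(Mul(Add(Pow(Add(-1, s), Rational(1, 2)), Mul(-1, s)), s), -49) = Add(Mul(s, Add(Pow(Add(-1, s), Rational(1, 2)), Mul(-1, s))), -49) = Add(-49, Mul(s, Add(Pow(Add(-1, s), Rational(1, 2)), Mul(-1, s)))))
Mul(Mul(Y, -3), Function('z')(2)) = Mul(Mul(-8, -3), Add(-49, Mul(-1, Pow(2, 2)), Mul(2, Pow(Add(-1, 2), Rational(1, 2))))) = Mul(24, Add(-49, Mul(-1, 4), Mul(2, Pow(1, Rational(1, 2))))) = Mul(24, Add(-49, -4, Mul(2, 1))) = Mul(24, Add(-49, -4, 2)) = Mul(24, -51) = -1224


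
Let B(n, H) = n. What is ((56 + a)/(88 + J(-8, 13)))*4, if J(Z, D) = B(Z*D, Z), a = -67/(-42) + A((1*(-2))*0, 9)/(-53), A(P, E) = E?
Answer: -127829/8904 ≈ -14.356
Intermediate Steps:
a = 3173/2226 (a = -67/(-42) + 9/(-53) = -67*(-1/42) + 9*(-1/53) = 67/42 - 9/53 = 3173/2226 ≈ 1.4254)
J(Z, D) = D*Z (J(Z, D) = Z*D = D*Z)
((56 + a)/(88 + J(-8, 13)))*4 = ((56 + 3173/2226)/(88 + 13*(-8)))*4 = (127829/(2226*(88 - 104)))*4 = ((127829/2226)/(-16))*4 = ((127829/2226)*(-1/16))*4 = -127829/35616*4 = -127829/8904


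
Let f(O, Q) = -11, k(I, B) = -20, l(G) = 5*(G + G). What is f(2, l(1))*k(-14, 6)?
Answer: 220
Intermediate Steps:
l(G) = 10*G (l(G) = 5*(2*G) = 10*G)
f(2, l(1))*k(-14, 6) = -11*(-20) = 220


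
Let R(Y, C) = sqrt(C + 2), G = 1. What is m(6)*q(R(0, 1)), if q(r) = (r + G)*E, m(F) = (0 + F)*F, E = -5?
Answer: -180 - 180*sqrt(3) ≈ -491.77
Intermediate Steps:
R(Y, C) = sqrt(2 + C)
m(F) = F**2 (m(F) = F*F = F**2)
q(r) = -5 - 5*r (q(r) = (r + 1)*(-5) = (1 + r)*(-5) = -5 - 5*r)
m(6)*q(R(0, 1)) = 6**2*(-5 - 5*sqrt(2 + 1)) = 36*(-5 - 5*sqrt(3)) = -180 - 180*sqrt(3)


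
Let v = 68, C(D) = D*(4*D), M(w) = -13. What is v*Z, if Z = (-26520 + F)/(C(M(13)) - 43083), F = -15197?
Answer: 2836756/42407 ≈ 66.894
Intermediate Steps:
C(D) = 4*D²
Z = 41717/42407 (Z = (-26520 - 15197)/(4*(-13)² - 43083) = -41717/(4*169 - 43083) = -41717/(676 - 43083) = -41717/(-42407) = -41717*(-1/42407) = 41717/42407 ≈ 0.98373)
v*Z = 68*(41717/42407) = 2836756/42407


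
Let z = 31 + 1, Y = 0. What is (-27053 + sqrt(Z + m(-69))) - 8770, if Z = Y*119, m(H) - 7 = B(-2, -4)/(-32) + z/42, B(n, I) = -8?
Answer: -35823 + sqrt(14133)/42 ≈ -35820.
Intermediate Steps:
z = 32
m(H) = 673/84 (m(H) = 7 + (-8/(-32) + 32/42) = 7 + (-8*(-1/32) + 32*(1/42)) = 7 + (1/4 + 16/21) = 7 + 85/84 = 673/84)
Z = 0 (Z = 0*119 = 0)
(-27053 + sqrt(Z + m(-69))) - 8770 = (-27053 + sqrt(0 + 673/84)) - 8770 = (-27053 + sqrt(673/84)) - 8770 = (-27053 + sqrt(14133)/42) - 8770 = -35823 + sqrt(14133)/42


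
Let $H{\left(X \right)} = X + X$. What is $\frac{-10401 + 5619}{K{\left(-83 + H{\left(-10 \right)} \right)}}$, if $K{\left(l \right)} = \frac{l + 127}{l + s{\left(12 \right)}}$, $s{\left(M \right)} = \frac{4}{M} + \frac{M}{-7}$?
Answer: $\frac{436756}{21} \approx 20798.0$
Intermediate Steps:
$H{\left(X \right)} = 2 X$
$s{\left(M \right)} = \frac{4}{M} - \frac{M}{7}$ ($s{\left(M \right)} = \frac{4}{M} + M \left(- \frac{1}{7}\right) = \frac{4}{M} - \frac{M}{7}$)
$K{\left(l \right)} = \frac{127 + l}{- \frac{29}{21} + l}$ ($K{\left(l \right)} = \frac{l + 127}{l + \left(\frac{4}{12} - \frac{12}{7}\right)} = \frac{127 + l}{l + \left(4 \cdot \frac{1}{12} - \frac{12}{7}\right)} = \frac{127 + l}{l + \left(\frac{1}{3} - \frac{12}{7}\right)} = \frac{127 + l}{l - \frac{29}{21}} = \frac{127 + l}{- \frac{29}{21} + l}$)
$\frac{-10401 + 5619}{K{\left(-83 + H{\left(-10 \right)} \right)}} = \frac{-10401 + 5619}{21 \frac{1}{-29 + 21 \left(-83 + 2 \left(-10\right)\right)} \left(127 + \left(-83 + 2 \left(-10\right)\right)\right)} = - \frac{4782}{21 \frac{1}{-29 + 21 \left(-83 - 20\right)} \left(127 - 103\right)} = - \frac{4782}{21 \frac{1}{-29 + 21 \left(-103\right)} \left(127 - 103\right)} = - \frac{4782}{21 \frac{1}{-29 - 2163} \cdot 24} = - \frac{4782}{21 \frac{1}{-2192} \cdot 24} = - \frac{4782}{21 \left(- \frac{1}{2192}\right) 24} = - \frac{4782}{- \frac{63}{274}} = \left(-4782\right) \left(- \frac{274}{63}\right) = \frac{436756}{21}$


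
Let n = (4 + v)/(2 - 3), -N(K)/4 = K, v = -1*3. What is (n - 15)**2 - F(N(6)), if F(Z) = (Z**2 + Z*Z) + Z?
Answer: -872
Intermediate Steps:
v = -3
N(K) = -4*K
n = -1 (n = (4 - 3)/(2 - 3) = 1/(-1) = 1*(-1) = -1)
F(Z) = Z + 2*Z**2 (F(Z) = (Z**2 + Z**2) + Z = 2*Z**2 + Z = Z + 2*Z**2)
(n - 15)**2 - F(N(6)) = (-1 - 15)**2 - (-4*6)*(1 + 2*(-4*6)) = (-16)**2 - (-24)*(1 + 2*(-24)) = 256 - (-24)*(1 - 48) = 256 - (-24)*(-47) = 256 - 1*1128 = 256 - 1128 = -872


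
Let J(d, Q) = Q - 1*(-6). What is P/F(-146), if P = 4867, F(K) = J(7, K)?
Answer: -4867/140 ≈ -34.764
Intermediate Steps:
J(d, Q) = 6 + Q (J(d, Q) = Q + 6 = 6 + Q)
F(K) = 6 + K
P/F(-146) = 4867/(6 - 146) = 4867/(-140) = 4867*(-1/140) = -4867/140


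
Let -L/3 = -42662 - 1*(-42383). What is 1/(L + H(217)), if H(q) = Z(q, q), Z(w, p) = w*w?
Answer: 1/47926 ≈ 2.0865e-5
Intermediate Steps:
Z(w, p) = w²
H(q) = q²
L = 837 (L = -3*(-42662 - 1*(-42383)) = -3*(-42662 + 42383) = -3*(-279) = 837)
1/(L + H(217)) = 1/(837 + 217²) = 1/(837 + 47089) = 1/47926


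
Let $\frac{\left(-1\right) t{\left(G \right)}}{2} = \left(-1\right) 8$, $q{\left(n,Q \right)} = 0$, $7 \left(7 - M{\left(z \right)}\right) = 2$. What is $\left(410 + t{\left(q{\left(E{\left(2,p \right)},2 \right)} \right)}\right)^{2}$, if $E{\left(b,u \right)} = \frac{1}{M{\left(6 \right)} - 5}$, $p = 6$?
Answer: $181476$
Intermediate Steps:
$M{\left(z \right)} = \frac{47}{7}$ ($M{\left(z \right)} = 7 - \frac{2}{7} = \frac{47}{7}$)
$E{\left(b,u \right)} = \frac{7}{12}$ ($E{\left(b,u \right)} = \frac{1}{\frac{47}{7} - 5} = \frac{1}{\frac{12}{7}} = \frac{7}{12}$)
$t{\left(G \right)} = 16$ ($t{\left(G \right)} = - 2 \left(\left(-1\right) 8\right) = \left(-2\right) \left(-8\right) = 16$)
$\left(410 + t{\left(q{\left(E{\left(2,p \right)},2 \right)} \right)}\right)^{2} = \left(410 + 16\right)^{2} = 426^{2} = 181476$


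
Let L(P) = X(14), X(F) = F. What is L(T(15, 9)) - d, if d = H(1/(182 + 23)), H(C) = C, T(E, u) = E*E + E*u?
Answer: 2869/205 ≈ 13.995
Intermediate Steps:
T(E, u) = E² + E*u
L(P) = 14
d = 1/205 (d = 1/(182 + 23) = 1/205 ≈ 0.0048781)
L(T(15, 9)) - d = 14 - 1*1/205 = 14 - 1/205 = 2869/205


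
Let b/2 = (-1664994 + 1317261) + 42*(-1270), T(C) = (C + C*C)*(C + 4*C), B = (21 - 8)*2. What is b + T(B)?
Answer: -710886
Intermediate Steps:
B = 26 (B = 13*2 = 26)
T(C) = 5*C*(C + C**2) (T(C) = (C + C**2)*(5*C) = 5*C*(C + C**2))
b = -802146 (b = 2*((-1664994 + 1317261) + 42*(-1270)) = 2*(-347733 - 53340) = 2*(-401073) = -802146)
b + T(B) = -802146 + 5*26**2*(1 + 26) = -802146 + 5*676*27 = -802146 + 91260 = -710886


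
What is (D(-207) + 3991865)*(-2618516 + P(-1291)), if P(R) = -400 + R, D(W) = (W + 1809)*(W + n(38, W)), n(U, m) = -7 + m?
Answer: -8692334966561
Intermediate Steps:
D(W) = (-7 + 2*W)*(1809 + W) (D(W) = (W + 1809)*(W + (-7 + W)) = (1809 + W)*(-7 + 2*W) = (-7 + 2*W)*(1809 + W))
(D(-207) + 3991865)*(-2618516 + P(-1291)) = ((-12663 + 2*(-207)² + 3611*(-207)) + 3991865)*(-2618516 + (-400 - 1291)) = ((-12663 + 2*42849 - 747477) + 3991865)*(-2618516 - 1691) = ((-12663 + 85698 - 747477) + 3991865)*(-2620207) = (-674442 + 3991865)*(-2620207) = 3317423*(-2620207) = -8692334966561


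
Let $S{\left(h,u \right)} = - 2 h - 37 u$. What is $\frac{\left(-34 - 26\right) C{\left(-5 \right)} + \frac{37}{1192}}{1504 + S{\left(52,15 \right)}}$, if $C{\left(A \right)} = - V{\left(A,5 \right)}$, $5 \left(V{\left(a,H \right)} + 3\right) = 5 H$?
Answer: $\frac{143077}{1007240} \approx 0.14205$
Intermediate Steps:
$S{\left(h,u \right)} = - 37 u - 2 h$
$V{\left(a,H \right)} = -3 + H$ ($V{\left(a,H \right)} = -3 + \frac{5 H}{5} = -3 + H$)
$C{\left(A \right)} = -2$ ($C{\left(A \right)} = - (-3 + 5) = \left(-1\right) 2 = -2$)
$\frac{\left(-34 - 26\right) C{\left(-5 \right)} + \frac{37}{1192}}{1504 + S{\left(52,15 \right)}} = \frac{\left(-34 - 26\right) \left(-2\right) + \frac{37}{1192}}{1504 - 659} = \frac{\left(-60\right) \left(-2\right) + 37 \cdot \frac{1}{1192}}{1504 - 659} = \frac{120 + \frac{37}{1192}}{1504 - 659} = \frac{143077}{1192 \cdot 845} = \frac{143077}{1192} \cdot \frac{1}{845} = \frac{143077}{1007240}$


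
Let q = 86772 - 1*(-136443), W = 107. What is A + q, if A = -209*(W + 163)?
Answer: 166785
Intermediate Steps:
A = -56430 (A = -209*(107 + 163) = -209*270 = -56430)
q = 223215 (q = 86772 + 136443 = 223215)
A + q = -56430 + 223215 = 166785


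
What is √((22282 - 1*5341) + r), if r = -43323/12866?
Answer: 51*√21999022/1838 ≈ 130.14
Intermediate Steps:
r = -6189/1838 (r = -43323*1/12866 = -6189/1838 ≈ -3.3672)
√((22282 - 1*5341) + r) = √((22282 - 1*5341) - 6189/1838) = √((22282 - 5341) - 6189/1838) = √(16941 - 6189/1838) = √(31131369/1838) = 51*√21999022/1838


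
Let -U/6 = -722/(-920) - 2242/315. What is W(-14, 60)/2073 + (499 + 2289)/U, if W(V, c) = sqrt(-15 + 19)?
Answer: 27915467962/380439033 ≈ 73.377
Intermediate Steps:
W(V, c) = 2 (W(V, c) = sqrt(4) = 2)
U = 183521/4830 (U = -6*(-722/(-920) - 2242/315) = -6*(-722*(-1/920) - 2242*1/315) = -6*(361/460 - 2242/315) = -6*(-183521/28980) = 183521/4830 ≈ 37.996)
W(-14, 60)/2073 + (499 + 2289)/U = 2/2073 + (499 + 2289)/(183521/4830) = 2*(1/2073) + 2788*(4830/183521) = 2/2073 + 13466040/183521 = 27915467962/380439033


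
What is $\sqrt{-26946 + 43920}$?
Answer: $3 \sqrt{1886} \approx 130.28$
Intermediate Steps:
$\sqrt{-26946 + 43920} = \sqrt{16974} = 3 \sqrt{1886}$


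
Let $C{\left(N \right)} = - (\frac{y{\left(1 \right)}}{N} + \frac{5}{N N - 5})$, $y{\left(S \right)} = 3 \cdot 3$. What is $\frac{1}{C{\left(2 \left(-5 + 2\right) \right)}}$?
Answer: $\frac{62}{83} \approx 0.74699$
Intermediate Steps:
$y{\left(S \right)} = 9$
$C{\left(N \right)} = - \frac{9}{N} - \frac{5}{-5 + N^{2}}$ ($C{\left(N \right)} = - (\frac{9}{N} + \frac{5}{N N - 5}) = - (\frac{9}{N} + \frac{5}{N^{2} - 5}) = - (\frac{9}{N} + \frac{5}{-5 + N^{2}}) = - (\frac{5}{-5 + N^{2}} + \frac{9}{N}) = - \frac{9}{N} - \frac{5}{-5 + N^{2}}$)
$\frac{1}{C{\left(2 \left(-5 + 2\right) \right)}} = \frac{1}{\frac{1}{2 \left(-5 + 2\right)} \frac{1}{-5 + \left(2 \left(-5 + 2\right)\right)^{2}} \left(45 - 9 \left(2 \left(-5 + 2\right)\right)^{2} - 5 \cdot 2 \left(-5 + 2\right)\right)} = \frac{1}{\frac{1}{2 \left(-3\right)} \frac{1}{-5 + \left(2 \left(-3\right)\right)^{2}} \left(45 - 9 \left(2 \left(-3\right)\right)^{2} - 5 \cdot 2 \left(-3\right)\right)} = \frac{1}{\frac{1}{-6} \frac{1}{-5 + \left(-6\right)^{2}} \left(45 - 9 \left(-6\right)^{2} - -30\right)} = \frac{1}{\left(- \frac{1}{6}\right) \frac{1}{-5 + 36} \left(45 - 324 + 30\right)} = \frac{1}{\left(- \frac{1}{6}\right) \frac{1}{31} \left(45 - 324 + 30\right)} = \frac{1}{\left(- \frac{1}{6}\right) \frac{1}{31} \left(-249\right)} = \frac{1}{\frac{83}{62}} = \frac{62}{83}$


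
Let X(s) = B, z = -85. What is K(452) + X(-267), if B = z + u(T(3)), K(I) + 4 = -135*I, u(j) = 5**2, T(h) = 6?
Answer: -61084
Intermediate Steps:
u(j) = 25
K(I) = -4 - 135*I
B = -60 (B = -85 + 25 = -60)
X(s) = -60
K(452) + X(-267) = (-4 - 135*452) - 60 = (-4 - 61020) - 60 = -61024 - 60 = -61084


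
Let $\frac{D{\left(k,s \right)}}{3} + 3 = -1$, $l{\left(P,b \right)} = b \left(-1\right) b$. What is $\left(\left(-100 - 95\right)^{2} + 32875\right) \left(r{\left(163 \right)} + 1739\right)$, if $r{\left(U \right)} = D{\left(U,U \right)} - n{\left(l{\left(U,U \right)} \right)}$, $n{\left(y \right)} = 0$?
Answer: $122444300$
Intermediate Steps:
$l{\left(P,b \right)} = - b^{2}$ ($l{\left(P,b \right)} = - b b = - b^{2}$)
$D{\left(k,s \right)} = -12$ ($D{\left(k,s \right)} = -9 + 3 \left(-1\right) = -9 - 3 = -12$)
$r{\left(U \right)} = -12$ ($r{\left(U \right)} = -12 - 0 = -12 + 0 = -12$)
$\left(\left(-100 - 95\right)^{2} + 32875\right) \left(r{\left(163 \right)} + 1739\right) = \left(\left(-100 - 95\right)^{2} + 32875\right) \left(-12 + 1739\right) = \left(\left(-195\right)^{2} + 32875\right) 1727 = \left(38025 + 32875\right) 1727 = 70900 \cdot 1727 = 122444300$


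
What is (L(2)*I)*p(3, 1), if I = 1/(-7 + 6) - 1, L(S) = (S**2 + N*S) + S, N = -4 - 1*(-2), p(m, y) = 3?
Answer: -12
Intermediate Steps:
N = -2 (N = -4 + 2 = -2)
L(S) = S**2 - S (L(S) = (S**2 - 2*S) + S = S**2 - S)
I = -2 (I = 1/(-1) - 1 = -1 - 1 = -2)
(L(2)*I)*p(3, 1) = ((2*(-1 + 2))*(-2))*3 = ((2*1)*(-2))*3 = (2*(-2))*3 = -4*3 = -12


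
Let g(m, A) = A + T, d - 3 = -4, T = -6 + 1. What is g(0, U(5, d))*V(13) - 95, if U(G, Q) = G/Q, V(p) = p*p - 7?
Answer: -1715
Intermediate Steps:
T = -5
d = -1 (d = 3 - 4 = -1)
V(p) = -7 + p**2 (V(p) = p**2 - 7 = -7 + p**2)
g(m, A) = -5 + A (g(m, A) = A - 5 = -5 + A)
g(0, U(5, d))*V(13) - 95 = (-5 + 5/(-1))*(-7 + 13**2) - 95 = (-5 + 5*(-1))*(-7 + 169) - 95 = (-5 - 5)*162 - 95 = -10*162 - 95 = -1620 - 95 = -1715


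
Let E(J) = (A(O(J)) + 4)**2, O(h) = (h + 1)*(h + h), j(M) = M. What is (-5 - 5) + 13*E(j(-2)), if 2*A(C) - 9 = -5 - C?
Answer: 198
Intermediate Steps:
O(h) = 2*h*(1 + h) (O(h) = (1 + h)*(2*h) = 2*h*(1 + h))
A(C) = 2 - C/2 (A(C) = 9/2 + (-5 - C)/2 = 9/2 + (-5/2 - C/2) = 2 - C/2)
E(J) = (6 - J*(1 + J))**2 (E(J) = ((2 - J*(1 + J)) + 4)**2 = (6 - J*(1 + J))**2)
(-5 - 5) + 13*E(j(-2)) = (-5 - 5) + 13*(-6 - 2*(1 - 2))**2 = -10 + 13*(-6 - 2*(-1))**2 = -10 + 13*(-6 + 2)**2 = -10 + 13*(-4)**2 = -10 + 13*16 = -10 + 208 = 198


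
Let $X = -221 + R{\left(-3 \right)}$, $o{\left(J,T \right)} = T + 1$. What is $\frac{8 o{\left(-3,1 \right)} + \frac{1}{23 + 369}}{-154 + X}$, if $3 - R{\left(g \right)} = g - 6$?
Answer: $- \frac{2091}{47432} \approx -0.044084$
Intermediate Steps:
$o{\left(J,T \right)} = 1 + T$
$R{\left(g \right)} = 9 - g$ ($R{\left(g \right)} = 3 - \left(g - 6\right) = 3 - \left(-6 + g\right) = 9 - g$)
$X = -209$ ($X = -221 + \left(9 - -3\right) = -221 + \left(9 + 3\right) = -221 + 12 = -209$)
$\frac{8 o{\left(-3,1 \right)} + \frac{1}{23 + 369}}{-154 + X} = \frac{8 \left(1 + 1\right) + \frac{1}{23 + 369}}{-154 - 209} = \frac{8 \cdot 2 + \frac{1}{392}}{-363} = \left(16 + \frac{1}{392}\right) \left(- \frac{1}{363}\right) = \frac{6273}{392} \left(- \frac{1}{363}\right) = - \frac{2091}{47432}$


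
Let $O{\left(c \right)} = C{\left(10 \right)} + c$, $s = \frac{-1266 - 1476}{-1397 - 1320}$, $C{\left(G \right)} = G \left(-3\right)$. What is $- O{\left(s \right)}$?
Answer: $\frac{78768}{2717} \approx 28.991$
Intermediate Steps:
$C{\left(G \right)} = - 3 G$
$s = \frac{2742}{2717}$ ($s = - \frac{2742}{-1397 - 1320} = - \frac{2742}{-2717} = \left(-2742\right) \left(- \frac{1}{2717}\right) = \frac{2742}{2717} \approx 1.0092$)
$O{\left(c \right)} = -30 + c$ ($O{\left(c \right)} = \left(-3\right) 10 + c = -30 + c$)
$- O{\left(s \right)} = - (-30 + \frac{2742}{2717}) = \left(-1\right) \left(- \frac{78768}{2717}\right) = \frac{78768}{2717}$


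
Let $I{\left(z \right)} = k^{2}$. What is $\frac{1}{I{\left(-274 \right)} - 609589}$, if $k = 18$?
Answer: $- \frac{1}{609265} \approx -1.6413 \cdot 10^{-6}$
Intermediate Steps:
$I{\left(z \right)} = 324$ ($I{\left(z \right)} = 18^{2} = 324$)
$\frac{1}{I{\left(-274 \right)} - 609589} = \frac{1}{324 - 609589} = \frac{1}{-609265} = - \frac{1}{609265}$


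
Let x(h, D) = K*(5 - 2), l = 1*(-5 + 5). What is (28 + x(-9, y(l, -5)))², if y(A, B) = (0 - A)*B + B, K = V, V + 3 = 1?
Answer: 484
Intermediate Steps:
V = -2 (V = -3 + 1 = -2)
K = -2
l = 0 (l = 1*0 = 0)
y(A, B) = B - A*B (y(A, B) = (-A)*B + B = -A*B + B = B - A*B)
x(h, D) = -6 (x(h, D) = -2*(5 - 2) = -2*3 = -6)
(28 + x(-9, y(l, -5)))² = (28 - 6)² = 22² = 484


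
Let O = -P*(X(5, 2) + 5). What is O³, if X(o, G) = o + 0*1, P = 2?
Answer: -8000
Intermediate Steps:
X(o, G) = o (X(o, G) = o + 0 = o)
O = -20 (O = -2*(5 + 5) = -2*10 = -1*20 = -20)
O³ = (-20)³ = -8000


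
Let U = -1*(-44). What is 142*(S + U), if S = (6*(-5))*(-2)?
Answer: 14768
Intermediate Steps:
U = 44
S = 60 (S = -30*(-2) = 60)
142*(S + U) = 142*(60 + 44) = 142*104 = 14768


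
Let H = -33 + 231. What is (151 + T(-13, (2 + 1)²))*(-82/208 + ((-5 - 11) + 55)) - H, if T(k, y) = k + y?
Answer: 569613/104 ≈ 5477.0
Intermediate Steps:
H = 198
(151 + T(-13, (2 + 1)²))*(-82/208 + ((-5 - 11) + 55)) - H = (151 + (-13 + (2 + 1)²))*(-82/208 + ((-5 - 11) + 55)) - 1*198 = (151 + (-13 + 3²))*(-82*1/208 + (-16 + 55)) - 198 = (151 + (-13 + 9))*(-41/104 + 39) - 198 = (151 - 4)*(4015/104) - 198 = 147*(4015/104) - 198 = 590205/104 - 198 = 569613/104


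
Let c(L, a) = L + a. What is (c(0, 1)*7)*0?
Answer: 0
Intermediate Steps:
(c(0, 1)*7)*0 = ((0 + 1)*7)*0 = (1*7)*0 = 7*0 = 0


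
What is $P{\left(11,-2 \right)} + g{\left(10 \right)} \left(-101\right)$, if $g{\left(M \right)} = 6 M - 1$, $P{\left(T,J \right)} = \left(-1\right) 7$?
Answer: $-5966$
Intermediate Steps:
$P{\left(T,J \right)} = -7$
$g{\left(M \right)} = -1 + 6 M$
$P{\left(11,-2 \right)} + g{\left(10 \right)} \left(-101\right) = -7 + \left(-1 + 6 \cdot 10\right) \left(-101\right) = -7 + \left(-1 + 60\right) \left(-101\right) = -7 + 59 \left(-101\right) = -7 - 5959 = -5966$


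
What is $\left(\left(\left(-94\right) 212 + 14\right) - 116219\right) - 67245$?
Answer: $-203378$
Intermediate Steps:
$\left(\left(\left(-94\right) 212 + 14\right) - 116219\right) - 67245 = \left(\left(-19928 + 14\right) - 116219\right) - 67245 = \left(-19914 - 116219\right) - 67245 = -136133 - 67245 = -203378$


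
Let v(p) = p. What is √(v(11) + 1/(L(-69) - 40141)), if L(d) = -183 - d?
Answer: 2*√4456268755/40255 ≈ 3.3166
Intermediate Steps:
√(v(11) + 1/(L(-69) - 40141)) = √(11 + 1/((-183 - 1*(-69)) - 40141)) = √(11 + 1/((-183 + 69) - 40141)) = √(11 + 1/(-114 - 40141)) = √(11 + 1/(-40255)) = √(11 - 1/40255) = √(442804/40255) = 2*√4456268755/40255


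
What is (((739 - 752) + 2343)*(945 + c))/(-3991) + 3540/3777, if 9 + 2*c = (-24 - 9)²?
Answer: -4351493570/5024669 ≈ -866.03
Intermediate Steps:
c = 540 (c = -9/2 + (-24 - 9)²/2 = -9/2 + (½)*(-33)² = -9/2 + (½)*1089 = -9/2 + 1089/2 = 540)
(((739 - 752) + 2343)*(945 + c))/(-3991) + 3540/3777 = (((739 - 752) + 2343)*(945 + 540))/(-3991) + 3540/3777 = ((-13 + 2343)*1485)*(-1/3991) + 3540*(1/3777) = (2330*1485)*(-1/3991) + 1180/1259 = 3460050*(-1/3991) + 1180/1259 = -3460050/3991 + 1180/1259 = -4351493570/5024669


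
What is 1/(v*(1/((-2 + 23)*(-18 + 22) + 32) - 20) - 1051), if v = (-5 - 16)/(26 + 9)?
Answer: -580/602623 ≈ -0.00096246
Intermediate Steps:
v = -3/5 (v = -21/35 = -21*1/35 = -3/5 ≈ -0.60000)
1/(v*(1/((-2 + 23)*(-18 + 22) + 32) - 20) - 1051) = 1/(-3*(1/((-2 + 23)*(-18 + 22) + 32) - 20)/5 - 1051) = 1/(-3*(1/(21*4 + 32) - 20)/5 - 1051) = 1/(-3*(1/(84 + 32) - 20)/5 - 1051) = 1/(-3*(1/116 - 20)/5 - 1051) = 1/(-3/5*(-2319/116) - 1051) = 1/(6957/580 - 1051) = 1/(-602623/580) = -580/602623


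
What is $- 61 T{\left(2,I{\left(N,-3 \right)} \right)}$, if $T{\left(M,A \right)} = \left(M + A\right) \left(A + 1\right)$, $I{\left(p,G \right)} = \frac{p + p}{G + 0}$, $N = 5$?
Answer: $- \frac{1708}{9} \approx -189.78$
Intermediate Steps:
$I{\left(p,G \right)} = \frac{2 p}{G}$
$T{\left(M,A \right)} = \left(1 + A\right) \left(A + M\right)$ ($T{\left(M,A \right)} = \left(A + M\right) \left(1 + A\right) = \left(1 + A\right) \left(A + M\right)$)
$- 61 T{\left(2,I{\left(N,-3 \right)} \right)} = - 61 \left(2 \cdot 5 \frac{1}{-3} + 2 + \left(2 \cdot 5 \frac{1}{-3}\right)^{2} + 2 \cdot 5 \frac{1}{-3} \cdot 2\right) = - 61 \left(2 \cdot 5 \left(- \frac{1}{3}\right) + 2 + \left(2 \cdot 5 \left(- \frac{1}{3}\right)\right)^{2} + 2 \cdot 5 \left(- \frac{1}{3}\right) 2\right) = - 61 \left(- \frac{10}{3} + 2 + \left(- \frac{10}{3}\right)^{2} - \frac{20}{3}\right) = - 61 \left(- \frac{10}{3} + 2 + \frac{100}{9} - \frac{20}{3}\right) = \left(-61\right) \frac{28}{9} = - \frac{1708}{9}$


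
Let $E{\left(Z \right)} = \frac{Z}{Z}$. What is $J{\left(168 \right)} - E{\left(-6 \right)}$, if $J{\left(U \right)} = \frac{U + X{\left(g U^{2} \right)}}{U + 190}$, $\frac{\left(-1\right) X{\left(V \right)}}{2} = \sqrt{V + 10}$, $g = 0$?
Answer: $- \frac{95}{179} - \frac{\sqrt{10}}{179} \approx -0.54839$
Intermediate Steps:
$X{\left(V \right)} = - 2 \sqrt{10 + V}$ ($X{\left(V \right)} = - 2 \sqrt{V + 10} = - 2 \sqrt{10 + V}$)
$J{\left(U \right)} = \frac{U - 2 \sqrt{10}}{190 + U}$ ($J{\left(U \right)} = \frac{U - 2 \sqrt{10 + 0 U^{2}}}{U + 190} = \frac{U - 2 \sqrt{10 + 0}}{190 + U} = \frac{U - 2 \sqrt{10}}{190 + U}$)
$E{\left(Z \right)} = 1$
$J{\left(168 \right)} - E{\left(-6 \right)} = \frac{168 - 2 \sqrt{10}}{190 + 168} - 1 = \frac{168 - 2 \sqrt{10}}{358} - 1 = \left(\frac{84}{179} - \frac{\sqrt{10}}{179}\right) - 1 = - \frac{95}{179} - \frac{\sqrt{10}}{179}$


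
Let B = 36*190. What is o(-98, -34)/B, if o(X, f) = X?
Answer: -49/3420 ≈ -0.014327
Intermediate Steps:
B = 6840
o(-98, -34)/B = -98/6840 = -98*1/6840 = -49/3420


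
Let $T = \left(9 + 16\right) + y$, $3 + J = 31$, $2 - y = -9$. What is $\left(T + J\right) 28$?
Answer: $1792$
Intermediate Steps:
$y = 11$ ($y = 2 - -9 = 2 + 9 = 11$)
$J = 28$ ($J = -3 + 31 = 28$)
$T = 36$ ($T = \left(9 + 16\right) + 11 = 25 + 11 = 36$)
$\left(T + J\right) 28 = \left(36 + 28\right) 28 = 64 \cdot 28 = 1792$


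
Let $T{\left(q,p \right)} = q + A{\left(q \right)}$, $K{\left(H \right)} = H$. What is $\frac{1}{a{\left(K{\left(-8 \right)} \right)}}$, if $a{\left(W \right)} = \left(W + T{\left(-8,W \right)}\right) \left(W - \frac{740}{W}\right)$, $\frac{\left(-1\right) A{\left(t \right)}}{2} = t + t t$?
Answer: $- \frac{1}{10816} \approx -9.2456 \cdot 10^{-5}$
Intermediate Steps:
$A{\left(t \right)} = - 2 t - 2 t^{2}$ ($A{\left(t \right)} = - 2 \left(t + t t\right) = - 2 \left(t + t^{2}\right) = - 2 t - 2 t^{2}$)
$T{\left(q,p \right)} = q - 2 q \left(1 + q\right)$
$a{\left(W \right)} = \left(-120 + W\right) \left(W - \frac{740}{W}\right)$ ($a{\left(W \right)} = \left(W - 8 \left(-1 - -16\right)\right) \left(W - \frac{740}{W}\right) = \left(W - 8 \left(-1 + 16\right)\right) \left(W - \frac{740}{W}\right) = \left(W - 120\right) \left(W - \frac{740}{W}\right) = \left(-120 + W\right) \left(W - \frac{740}{W}\right)$)
$\frac{1}{a{\left(K{\left(-8 \right)} \right)}} = \frac{1}{-740 + \left(-8\right)^{2} - -960 + \frac{88800}{-8}} = \frac{1}{-740 + 64 + 960 + 88800 \left(- \frac{1}{8}\right)} = \frac{1}{-740 + 64 + 960 - 11100} = \frac{1}{-10816} = - \frac{1}{10816}$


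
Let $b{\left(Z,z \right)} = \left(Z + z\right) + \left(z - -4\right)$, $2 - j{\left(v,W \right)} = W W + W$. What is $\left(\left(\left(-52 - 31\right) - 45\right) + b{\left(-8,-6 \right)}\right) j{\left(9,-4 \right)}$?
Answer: $1440$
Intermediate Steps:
$j{\left(v,W \right)} = 2 - W - W^{2}$ ($j{\left(v,W \right)} = 2 - \left(W W + W\right) = 2 - \left(W^{2} + W\right) = 2 - \left(W + W^{2}\right) = 2 - W - W^{2}$)
$b{\left(Z,z \right)} = 4 + Z + 2 z$ ($b{\left(Z,z \right)} = \left(Z + z\right) + \left(z + 4\right) = \left(Z + z\right) + \left(4 + z\right) = 4 + Z + 2 z$)
$\left(\left(\left(-52 - 31\right) - 45\right) + b{\left(-8,-6 \right)}\right) j{\left(9,-4 \right)} = \left(\left(\left(-52 - 31\right) - 45\right) + \left(4 - 8 + 2 \left(-6\right)\right)\right) \left(2 - -4 - \left(-4\right)^{2}\right) = \left(\left(-83 - 45\right) - 16\right) \left(2 + 4 - 16\right) = \left(-128 - 16\right) \left(2 + 4 - 16\right) = \left(-144\right) \left(-10\right) = 1440$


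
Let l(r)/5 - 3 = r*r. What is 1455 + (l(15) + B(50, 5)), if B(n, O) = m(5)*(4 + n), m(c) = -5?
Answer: 2325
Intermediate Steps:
l(r) = 15 + 5*r**2 (l(r) = 15 + 5*(r*r) = 15 + 5*r**2)
B(n, O) = -20 - 5*n (B(n, O) = -5*(4 + n) = -20 - 5*n)
1455 + (l(15) + B(50, 5)) = 1455 + ((15 + 5*15**2) + (-20 - 5*50)) = 1455 + ((15 + 5*225) + (-20 - 250)) = 1455 + ((15 + 1125) - 270) = 1455 + (1140 - 270) = 1455 + 870 = 2325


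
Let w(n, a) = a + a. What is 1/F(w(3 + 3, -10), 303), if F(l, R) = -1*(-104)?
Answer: 1/104 ≈ 0.0096154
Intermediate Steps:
w(n, a) = 2*a
F(l, R) = 104
1/F(w(3 + 3, -10), 303) = 1/104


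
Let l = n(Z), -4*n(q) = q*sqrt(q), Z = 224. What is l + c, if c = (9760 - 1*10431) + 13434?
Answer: 12763 - 224*sqrt(14) ≈ 11925.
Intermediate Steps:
n(q) = -q**(3/2)/4 (n(q) = -q*sqrt(q)/4 = -q**(3/2)/4)
l = -224*sqrt(14) ≈ -838.13
c = 12763 (c = (9760 - 10431) + 13434 = -671 + 13434 = 12763)
l + c = -224*sqrt(14) + 12763 = 12763 - 224*sqrt(14)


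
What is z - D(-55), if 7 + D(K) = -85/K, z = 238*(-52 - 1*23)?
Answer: -196290/11 ≈ -17845.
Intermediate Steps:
z = -17850 (z = 238*(-52 - 23) = 238*(-75) = -17850)
D(K) = -7 - 85/K
z - D(-55) = -17850 - (-7 - 85/(-55)) = -17850 - (-7 - 85*(-1/55)) = -17850 - (-7 + 17/11) = -17850 - 1*(-60/11) = -17850 + 60/11 = -196290/11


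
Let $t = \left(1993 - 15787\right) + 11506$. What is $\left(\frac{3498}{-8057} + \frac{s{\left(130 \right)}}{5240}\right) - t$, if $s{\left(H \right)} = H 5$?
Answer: $\frac{9658324737}{4221868} \approx 2287.7$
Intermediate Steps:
$t = -2288$ ($t = -13794 + 11506 = -2288$)
$s{\left(H \right)} = 5 H$
$\left(\frac{3498}{-8057} + \frac{s{\left(130 \right)}}{5240}\right) - t = \left(\frac{3498}{-8057} + \frac{5 \cdot 130}{5240}\right) - -2288 = \left(3498 \left(- \frac{1}{8057}\right) + 650 \cdot \frac{1}{5240}\right) + 2288 = \left(- \frac{3498}{8057} + \frac{65}{524}\right) + 2288 = - \frac{1309247}{4221868} + 2288 = \frac{9658324737}{4221868}$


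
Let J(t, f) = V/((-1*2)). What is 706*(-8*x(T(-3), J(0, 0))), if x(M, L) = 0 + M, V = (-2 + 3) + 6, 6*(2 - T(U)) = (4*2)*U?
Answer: -33888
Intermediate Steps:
T(U) = 2 - 4*U/3 (T(U) = 2 - 4*2*U/6 = 2 - 4*U/3)
V = 7 (V = 1 + 6 = 7)
J(t, f) = -7/2 (J(t, f) = 7/((-1*2)) = 7/(-2) = 7*(-½) = -7/2)
x(M, L) = M
706*(-8*x(T(-3), J(0, 0))) = 706*(-8*(2 - 4/3*(-3))) = 706*(-8*(2 + 4)) = 706*(-8*6) = 706*(-48) = -33888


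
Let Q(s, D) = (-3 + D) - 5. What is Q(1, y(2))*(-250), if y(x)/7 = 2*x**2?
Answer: -12000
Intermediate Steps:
y(x) = 14*x**2 (y(x) = 7*(2*x**2) = 14*x**2)
Q(s, D) = -8 + D
Q(1, y(2))*(-250) = (-8 + 14*2**2)*(-250) = (-8 + 14*4)*(-250) = (-8 + 56)*(-250) = 48*(-250) = -12000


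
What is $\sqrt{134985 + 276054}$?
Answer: $3 \sqrt{45671} \approx 641.12$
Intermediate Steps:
$\sqrt{134985 + 276054} = \sqrt{411039} = 3 \sqrt{45671}$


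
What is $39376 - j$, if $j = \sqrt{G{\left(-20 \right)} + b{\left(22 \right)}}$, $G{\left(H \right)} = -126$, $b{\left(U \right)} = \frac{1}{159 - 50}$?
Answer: $39376 - \frac{i \sqrt{1496897}}{109} \approx 39376.0 - 11.225 i$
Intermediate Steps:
$b{\left(U \right)} = \frac{1}{109}$
$j = \frac{i \sqrt{1496897}}{109}$ ($j = \sqrt{-126 + \frac{1}{109}} = \sqrt{- \frac{13733}{109}} = \frac{i \sqrt{1496897}}{109} \approx 11.225 i$)
$39376 - j = 39376 - \frac{i \sqrt{1496897}}{109}$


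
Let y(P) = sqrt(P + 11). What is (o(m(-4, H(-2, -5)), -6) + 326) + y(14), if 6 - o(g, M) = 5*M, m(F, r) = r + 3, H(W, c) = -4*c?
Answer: 367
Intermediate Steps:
m(F, r) = 3 + r
y(P) = sqrt(11 + P)
o(g, M) = 6 - 5*M
(o(m(-4, H(-2, -5)), -6) + 326) + y(14) = ((6 - 5*(-6)) + 326) + sqrt(11 + 14) = ((6 + 30) + 326) + sqrt(25) = (36 + 326) + 5 = 362 + 5 = 367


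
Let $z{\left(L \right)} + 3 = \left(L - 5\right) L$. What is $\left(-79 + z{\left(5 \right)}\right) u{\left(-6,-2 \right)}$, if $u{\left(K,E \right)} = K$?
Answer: $492$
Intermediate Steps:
$z{\left(L \right)} = -3 + L \left(-5 + L\right)$ ($z{\left(L \right)} = -3 + \left(L - 5\right) L = -3 + \left(-5 + L\right) L = -3 + L \left(-5 + L\right)$)
$\left(-79 + z{\left(5 \right)}\right) u{\left(-6,-2 \right)} = \left(-79 - \left(28 - 25\right)\right) \left(-6\right) = \left(-79 - 3\right) \left(-6\right) = \left(-82\right) \left(-6\right) = 492$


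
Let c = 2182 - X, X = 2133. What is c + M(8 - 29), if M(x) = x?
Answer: 28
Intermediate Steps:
c = 49 (c = 2182 - 1*2133 = 2182 - 2133 = 49)
c + M(8 - 29) = 49 + (8 - 29) = 49 - 21 = 28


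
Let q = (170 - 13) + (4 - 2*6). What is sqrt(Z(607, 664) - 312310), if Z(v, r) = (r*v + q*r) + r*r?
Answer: sqrt(630570) ≈ 794.08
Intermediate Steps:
q = 149 (q = 157 + (4 - 12) = 157 - 8 = 149)
Z(v, r) = r**2 + 149*r + r*v (Z(v, r) = (r*v + 149*r) + r*r = (149*r + r*v) + r**2 = r**2 + 149*r + r*v)
sqrt(Z(607, 664) - 312310) = sqrt(664*(149 + 664 + 607) - 312310) = sqrt(664*1420 - 312310) = sqrt(942880 - 312310) = sqrt(630570)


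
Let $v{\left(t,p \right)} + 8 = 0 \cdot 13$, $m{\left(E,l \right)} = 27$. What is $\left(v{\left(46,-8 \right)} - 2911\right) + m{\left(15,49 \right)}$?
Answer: $-2892$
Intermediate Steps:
$v{\left(t,p \right)} = -8$ ($v{\left(t,p \right)} = -8 + 0 \cdot 13 = -8 + 0 = -8$)
$\left(v{\left(46,-8 \right)} - 2911\right) + m{\left(15,49 \right)} = \left(-8 - 2911\right) + 27 = -2919 + 27 = -2892$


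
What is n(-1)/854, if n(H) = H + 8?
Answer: 1/122 ≈ 0.0081967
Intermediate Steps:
n(H) = 8 + H
n(-1)/854 = (8 - 1)/854 = (1/854)*7 = 1/122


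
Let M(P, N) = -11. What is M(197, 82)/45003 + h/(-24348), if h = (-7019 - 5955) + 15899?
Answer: -43967201/365244348 ≈ -0.12038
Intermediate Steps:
h = 2925 (h = -12974 + 15899 = 2925)
M(197, 82)/45003 + h/(-24348) = -11/45003 + 2925/(-24348) = -11*1/45003 + 2925*(-1/24348) = -11/45003 - 975/8116 = -43967201/365244348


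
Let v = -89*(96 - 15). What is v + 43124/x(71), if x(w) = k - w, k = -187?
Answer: -951523/129 ≈ -7376.1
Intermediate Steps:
x(w) = -187 - w
v = -7209 (v = -89*81 = -7209)
v + 43124/x(71) = -7209 + 43124/(-187 - 1*71) = -7209 + 43124/(-187 - 71) = -7209 + 43124/(-258) = -7209 + 43124*(-1/258) = -7209 - 21562/129 = -951523/129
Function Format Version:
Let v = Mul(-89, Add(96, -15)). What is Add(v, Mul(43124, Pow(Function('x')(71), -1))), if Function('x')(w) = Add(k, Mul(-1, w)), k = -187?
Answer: Rational(-951523, 129) ≈ -7376.1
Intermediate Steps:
Function('x')(w) = Add(-187, Mul(-1, w))
v = -7209 (v = Mul(-89, 81) = -7209)
Add(v, Mul(43124, Pow(Function('x')(71), -1))) = Add(-7209, Mul(43124, Pow(Add(-187, Mul(-1, 71)), -1))) = Add(-7209, Mul(43124, Pow(Add(-187, -71), -1))) = Add(-7209, Mul(43124, Pow(-258, -1))) = Add(-7209, Mul(43124, Rational(-1, 258))) = Add(-7209, Rational(-21562, 129)) = Rational(-951523, 129)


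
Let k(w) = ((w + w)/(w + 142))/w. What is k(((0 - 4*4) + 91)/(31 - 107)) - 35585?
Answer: -381364293/10717 ≈ -35585.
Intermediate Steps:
k(w) = 2/(142 + w) (k(w) = ((2*w)/(142 + w))/w = (2*w/(142 + w))/w = 2/(142 + w))
k(((0 - 4*4) + 91)/(31 - 107)) - 35585 = 2/(142 + ((0 - 4*4) + 91)/(31 - 107)) - 35585 = 2/(142 + ((0 - 16) + 91)/(-76)) - 35585 = 2/(142 + (-16 + 91)*(-1/76)) - 35585 = 2/(142 + 75*(-1/76)) - 35585 = 2/(142 - 75/76) - 35585 = 2/(10717/76) - 35585 = 2*(76/10717) - 35585 = 152/10717 - 35585 = -381364293/10717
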